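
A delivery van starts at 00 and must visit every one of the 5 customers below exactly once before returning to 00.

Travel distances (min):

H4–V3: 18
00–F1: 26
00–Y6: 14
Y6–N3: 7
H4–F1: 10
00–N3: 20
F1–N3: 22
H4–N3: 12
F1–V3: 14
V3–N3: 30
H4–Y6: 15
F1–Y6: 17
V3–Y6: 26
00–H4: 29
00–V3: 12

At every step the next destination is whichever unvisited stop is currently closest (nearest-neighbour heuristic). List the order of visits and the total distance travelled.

69 min along 00 → V3 → F1 → H4 → N3 → Y6 → 00.

00 → [V3:12 / Y6:14 / N3:20 / F1:26 / H4:29] → V3 (12)
V3 → [F1:14 / H4:18 / Y6:26 / N3:30] → F1 (14)
F1 → [H4:10 / Y6:17 / N3:22] → H4 (10)
H4 → [N3:12 / Y6:15] → N3 (12)
N3 → [Y6:7] → Y6 (7)
Return Y6→00: 14.
Total = 12 + 14 + 10 + 12 + 7 + 14 = 69.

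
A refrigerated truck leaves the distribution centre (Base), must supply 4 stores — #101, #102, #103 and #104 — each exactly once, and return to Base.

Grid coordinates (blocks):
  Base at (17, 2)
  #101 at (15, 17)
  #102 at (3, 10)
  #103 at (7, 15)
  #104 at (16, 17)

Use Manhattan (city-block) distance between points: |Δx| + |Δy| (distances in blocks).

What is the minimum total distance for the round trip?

With 4 stops there are 4!/2 = 12 distinct round trips (a route and its reverse cost the same).
Base→#101→#102→#103→#104→Base: 17+19+9+11+16 = 72
Base→#101→#102→#104→#103→Base: 17+19+20+11+23 = 90
Base→#101→#103→#102→#104→Base: 17+10+9+20+16 = 72
Base→#101→#103→#104→#102→Base: 17+10+11+20+22 = 80
Base→#101→#104→#102→#103→Base: 17+1+20+9+23 = 70
Base→#101→#104→#103→#102→Base: 17+1+11+9+22 = 60
Base→#102→#101→#103→#104→Base: 22+19+10+11+16 = 78
Base→#102→#101→#104→#103→Base: 22+19+1+11+23 = 76
Base→#102→#103→#101→#104→Base: 22+9+10+1+16 = 58
Base→#102→#104→#101→#103→Base: 22+20+1+10+23 = 76
Base→#103→#101→#102→#104→Base: 23+10+19+20+16 = 88
Base→#103→#102→#101→#104→Base: 23+9+19+1+16 = 68
The minimum is 58.
One optimal route: Base → #102 → #103 → #101 → #104 → Base (or its reverse).

58 blocks — the shortest possible round trip.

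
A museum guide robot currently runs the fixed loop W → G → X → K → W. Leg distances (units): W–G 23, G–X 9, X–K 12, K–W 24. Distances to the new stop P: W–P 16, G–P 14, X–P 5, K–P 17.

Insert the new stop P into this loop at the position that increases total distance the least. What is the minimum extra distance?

Insertion cost between consecutive stops i–j is d(i,P) + d(P,j) − d(i,j):
  between W and G: 16 + 14 − 23 = 7
  between G and X: 14 + 5 − 9 = 10
  between X and K: 5 + 17 − 12 = 10
  between K and W: 17 + 16 − 24 = 9
Cheapest insertion is between W and G, adding 7.
New total = 68 + 7 = 75.

Adding 7 by placing P on the W–G leg.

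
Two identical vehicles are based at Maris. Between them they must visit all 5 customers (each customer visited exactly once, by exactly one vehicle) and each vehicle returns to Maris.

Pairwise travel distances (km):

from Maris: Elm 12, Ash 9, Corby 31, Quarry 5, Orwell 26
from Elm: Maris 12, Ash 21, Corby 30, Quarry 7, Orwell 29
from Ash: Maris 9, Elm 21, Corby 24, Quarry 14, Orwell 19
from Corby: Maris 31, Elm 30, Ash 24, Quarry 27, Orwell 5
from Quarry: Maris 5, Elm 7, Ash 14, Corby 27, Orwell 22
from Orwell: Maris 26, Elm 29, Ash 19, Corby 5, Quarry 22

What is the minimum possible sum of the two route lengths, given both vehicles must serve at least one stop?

Try each way of splitting the stops between the two vehicles (each non-empty) and, for each split, find the best tour for each vehicle:
  {Elm} + {Ash, Corby, Quarry, Orwell}: 24 + 65 = 89
  {Ash} + {Elm, Corby, Quarry, Orwell}: 18 + 73 = 91
  {Elm, Ash} + {Corby, Quarry, Orwell}: 42 + 63 = 105
  {Corby} + {Elm, Ash, Quarry, Orwell}: 62 + 69 = 131
  {Elm, Corby} + {Ash, Quarry, Orwell}: 73 + 55 = 128
  {Ash, Corby} + {Elm, Quarry, Orwell}: 64 + 67 = 131
  … (15 splits in total)
  {Quarry} + {Elm, Ash, Corby, Orwell}: 10 + 75 = 85  ← best
Best: vehicle 1 Maris → Quarry → Maris = 10; vehicle 2 Maris → Elm → Corby → Orwell → Ash → Maris = 75; combined 85.

Minimum combined distance: 85 km.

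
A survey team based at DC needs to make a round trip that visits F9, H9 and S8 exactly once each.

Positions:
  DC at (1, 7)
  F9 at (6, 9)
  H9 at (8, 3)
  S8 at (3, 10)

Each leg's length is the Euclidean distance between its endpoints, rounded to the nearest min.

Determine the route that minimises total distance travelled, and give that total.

With 3 stops there are 3!/2 = 3 distinct round trips (a route and its reverse cost the same).
DC → F9 → H9 → S8 → DC: 5+6+9+4 = 24
DC → F9 → S8 → H9 → DC: 5+3+9+8 = 25
DC → H9 → F9 → S8 → DC: 8+6+3+4 = 21
The minimum is 21.
One optimal route: DC → H9 → F9 → S8 → DC (or its reverse).

Shortest round trip = 21 min.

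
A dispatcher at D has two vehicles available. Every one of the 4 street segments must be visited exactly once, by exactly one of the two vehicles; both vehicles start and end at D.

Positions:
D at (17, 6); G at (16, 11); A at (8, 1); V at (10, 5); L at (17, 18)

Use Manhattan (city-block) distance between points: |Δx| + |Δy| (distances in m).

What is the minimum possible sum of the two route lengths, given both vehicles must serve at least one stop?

54 m — the smallest possible combined total.

Try each way of splitting the stops between the two vehicles (each non-empty) and, for each split, find the best tour for each vehicle:
  {G} + {A, V, L}: 12 + 52 = 64
  {A} + {G, V, L}: 28 + 40 = 68
  {G, A} + {V, L}: 38 + 40 = 78
  {V} + {G, A, L}: 16 + 52 = 68
  {G, V} + {A, L}: 26 + 52 = 78
  {A, V} + {G, L}: 28 + 26 = 54
  … (7 splits in total)
Best: vehicle 1 D → A → V → D = 28; vehicle 2 D → G → L → D = 26; combined 54.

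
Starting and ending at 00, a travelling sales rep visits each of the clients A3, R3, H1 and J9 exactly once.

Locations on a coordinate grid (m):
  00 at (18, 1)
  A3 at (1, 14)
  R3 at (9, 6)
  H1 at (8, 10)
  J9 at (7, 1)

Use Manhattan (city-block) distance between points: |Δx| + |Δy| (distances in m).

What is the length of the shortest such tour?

There are 12 distinct closed tours to check (reversals are equivalent).
00 → A3 → R3 → H1 → J9 → 00: 30+16+5+10+11 = 72
00 → A3 → R3 → J9 → H1 → 00: 30+16+7+10+19 = 82
00 → A3 → H1 → R3 → J9 → 00: 30+11+5+7+11 = 64
00 → A3 → H1 → J9 → R3 → 00: 30+11+10+7+14 = 72
00 → A3 → J9 → R3 → H1 → 00: 30+19+7+5+19 = 80
00 → A3 → J9 → H1 → R3 → 00: 30+19+10+5+14 = 78
00 → R3 → A3 → H1 → J9 → 00: 14+16+11+10+11 = 62
00 → R3 → A3 → J9 → H1 → 00: 14+16+19+10+19 = 78
00 → R3 → H1 → A3 → J9 → 00: 14+5+11+19+11 = 60
00 → R3 → J9 → A3 → H1 → 00: 14+7+19+11+19 = 70
00 → H1 → A3 → R3 → J9 → 00: 19+11+16+7+11 = 64
00 → H1 → R3 → A3 → J9 → 00: 19+5+16+19+11 = 70
The minimum is 60.
One optimal route: 00 → R3 → H1 → A3 → J9 → 00 (or its reverse).

Minimum total distance: 60 m.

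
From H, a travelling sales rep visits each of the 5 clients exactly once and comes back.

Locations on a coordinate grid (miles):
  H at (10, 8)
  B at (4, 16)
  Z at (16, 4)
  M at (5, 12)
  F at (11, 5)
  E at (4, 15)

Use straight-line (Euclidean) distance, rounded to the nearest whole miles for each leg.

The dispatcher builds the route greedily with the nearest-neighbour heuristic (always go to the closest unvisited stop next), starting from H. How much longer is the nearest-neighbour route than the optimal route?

Excess over optimum: 1 miles.

From H: F=3, M=6, Z=7, E=9, B=10 → choose F (3).
From F: Z=5, M=9, E=12, B=13 → choose Z (5).
From Z: M=14, E=16, B=17 → choose M (14).
From M: E=3, B=4 → choose E (3).
From E: B=1 → choose B (1).
NN route H → F → Z → M → E → B → H costs 36.
Optimal: H → B → E → M → F → Z → H costs 35 (by enumerating all 60 distinct tours).
Excess = 36 − 35 = 1.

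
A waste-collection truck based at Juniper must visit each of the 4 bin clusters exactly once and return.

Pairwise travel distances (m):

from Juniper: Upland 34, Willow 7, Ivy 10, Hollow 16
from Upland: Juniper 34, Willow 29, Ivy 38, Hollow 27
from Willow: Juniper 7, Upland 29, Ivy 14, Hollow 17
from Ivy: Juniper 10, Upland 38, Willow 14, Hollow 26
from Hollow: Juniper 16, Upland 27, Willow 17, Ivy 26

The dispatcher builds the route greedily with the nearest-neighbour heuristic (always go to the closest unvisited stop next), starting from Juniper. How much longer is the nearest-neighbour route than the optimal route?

12 m longer than the optimal tour.

From Juniper: Willow=7, Ivy=10, Hollow=16, Upland=34 → choose Willow (7).
From Willow: Ivy=14, Hollow=17, Upland=29 → choose Ivy (14).
From Ivy: Hollow=26, Upland=38 → choose Hollow (26).
From Hollow: Upland=27 → choose Upland (27).
NN route Juniper → Willow → Ivy → Hollow → Upland → Juniper costs 108.
Optimal: Juniper → Ivy → Willow → Upland → Hollow → Juniper costs 96 (by enumerating all 12 distinct tours).
Excess = 108 − 96 = 12.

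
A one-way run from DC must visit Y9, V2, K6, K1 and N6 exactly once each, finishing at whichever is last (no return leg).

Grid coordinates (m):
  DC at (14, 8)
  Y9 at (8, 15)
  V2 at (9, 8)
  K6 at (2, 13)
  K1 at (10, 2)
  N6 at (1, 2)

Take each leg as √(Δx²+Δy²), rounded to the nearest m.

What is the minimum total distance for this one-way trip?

37 m — the minimum one-way total.

There are 5! = 120 possible orderings.
DC → Y9 → V2 → K6 → K1 → N6: 9+7+9+14+9 = 48
DC → Y9 → V2 → K6 → N6 → K1: 9+7+9+11+9 = 45
DC → Y9 → V2 → K1 → K6 → N6: 9+7+6+14+11 = 47
DC → Y9 → V2 → K1 → N6 → K6: 9+7+6+9+11 = 42
DC → Y9 → V2 → N6 → K6 → K1: 9+7+10+11+14 = 51
DC → Y9 → V2 → N6 → K1 → K6: 9+7+10+9+14 = 49
DC → Y9 → K6 → V2 → K1 → N6: 9+6+9+6+9 = 39
DC → Y9 → K6 → V2 → N6 → K1: 9+6+9+10+9 = 43
DC → Y9 → K6 → K1 → V2 → N6: 9+6+14+6+10 = 45
DC → Y9 → K6 → K1 → N6 → V2: 9+6+14+9+10 = 48
DC → Y9 → K6 → N6 → V2 → K1: 9+6+11+10+6 = 42
DC → Y9 → K6 → N6 → K1 → V2: 9+6+11+9+6 = 41
DC → Y9 → K1 → V2 → K6 → N6: 9+13+6+9+11 = 48
DC → Y9 → K1 → V2 → N6 → K6: 9+13+6+10+11 = 49
… (106 more)
DC → V2 → K1 → N6 → K6 → Y9: 5+6+9+11+6 = 37  ← best
The minimum is 37.
One shortest path: DC → V2 → K1 → N6 → K6 → Y9.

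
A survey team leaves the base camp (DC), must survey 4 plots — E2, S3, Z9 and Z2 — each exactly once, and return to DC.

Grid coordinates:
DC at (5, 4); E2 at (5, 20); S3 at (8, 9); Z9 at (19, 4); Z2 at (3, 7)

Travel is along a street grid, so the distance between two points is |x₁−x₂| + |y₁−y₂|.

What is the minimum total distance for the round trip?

64 — the shortest possible round trip.

DC → E2 → S3 → Z9 → Z2 → DC: 16+14+16+19+5 = 70
DC → E2 → S3 → Z2 → Z9 → DC: 16+14+7+19+14 = 70
DC → E2 → Z9 → S3 → Z2 → DC: 16+30+16+7+5 = 74
DC → E2 → Z9 → Z2 → S3 → DC: 16+30+19+7+8 = 80
DC → E2 → Z2 → S3 → Z9 → DC: 16+15+7+16+14 = 68
DC → E2 → Z2 → Z9 → S3 → DC: 16+15+19+16+8 = 74
DC → S3 → E2 → Z9 → Z2 → DC: 8+14+30+19+5 = 76
DC → S3 → E2 → Z2 → Z9 → DC: 8+14+15+19+14 = 70
DC → S3 → Z9 → E2 → Z2 → DC: 8+16+30+15+5 = 74
DC → S3 → Z2 → E2 → Z9 → DC: 8+7+15+30+14 = 74
DC → Z9 → E2 → S3 → Z2 → DC: 14+30+14+7+5 = 70
DC → Z9 → S3 → E2 → Z2 → DC: 14+16+14+15+5 = 64
The minimum is 64.
One optimal route: DC → Z9 → S3 → E2 → Z2 → DC (or its reverse).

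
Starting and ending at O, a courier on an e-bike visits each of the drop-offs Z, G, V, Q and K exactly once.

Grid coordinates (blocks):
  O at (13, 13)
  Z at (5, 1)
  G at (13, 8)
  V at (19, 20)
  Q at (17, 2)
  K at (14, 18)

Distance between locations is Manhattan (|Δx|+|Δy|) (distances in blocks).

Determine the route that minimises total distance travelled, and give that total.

66 blocks — the shortest possible round trip.

With 5 stops there are 5!/2 = 60 distinct round trips (a route and its reverse cost the same).
O→Z→G→V→Q→K→O: 20+15+18+20+19+6 = 98
O→Z→G→V→K→Q→O: 20+15+18+7+19+15 = 94
O→Z→G→Q→V→K→O: 20+15+10+20+7+6 = 78
O→Z→G→Q→K→V→O: 20+15+10+19+7+13 = 84
O→Z→G→K→V→Q→O: 20+15+11+7+20+15 = 88
O→Z→G→K→Q→V→O: 20+15+11+19+20+13 = 98
O→Z→V→G→Q→K→O: 20+33+18+10+19+6 = 106
O→Z→V→G→K→Q→O: 20+33+18+11+19+15 = 116
O→Z→V→Q→G→K→O: 20+33+20+10+11+6 = 100
O→Z→V→Q→K→G→O: 20+33+20+19+11+5 = 108
O→Z→V→K→G→Q→O: 20+33+7+11+10+15 = 96
O→Z→V→K→Q→G→O: 20+33+7+19+10+5 = 94
O→Z→Q→G→V→K→O: 20+13+10+18+7+6 = 74
O→Z→Q→G→K→V→O: 20+13+10+11+7+13 = 74
… (46 more)
O→G→Z→Q→V→K→O: 5+15+13+20+7+6 = 66  ← best
The minimum is 66.
One optimal route: O → G → Z → Q → V → K → O (or its reverse).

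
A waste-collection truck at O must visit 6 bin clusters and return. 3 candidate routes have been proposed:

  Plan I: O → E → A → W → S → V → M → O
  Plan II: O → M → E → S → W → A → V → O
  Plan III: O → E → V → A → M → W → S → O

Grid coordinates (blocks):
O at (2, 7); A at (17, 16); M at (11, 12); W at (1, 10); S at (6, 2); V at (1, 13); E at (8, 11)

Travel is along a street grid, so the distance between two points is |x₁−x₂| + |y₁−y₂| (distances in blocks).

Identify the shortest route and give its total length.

Shortest is Plan III, total 82 blocks.

Plan I: 10 + 14 + 22 + 13 + 16 + 11 + 14 = 100
Plan II: 14 + 4 + 11 + 13 + 22 + 19 + 7 = 90
Plan III: 10 + 9 + 19 + 10 + 12 + 13 + 9 = 82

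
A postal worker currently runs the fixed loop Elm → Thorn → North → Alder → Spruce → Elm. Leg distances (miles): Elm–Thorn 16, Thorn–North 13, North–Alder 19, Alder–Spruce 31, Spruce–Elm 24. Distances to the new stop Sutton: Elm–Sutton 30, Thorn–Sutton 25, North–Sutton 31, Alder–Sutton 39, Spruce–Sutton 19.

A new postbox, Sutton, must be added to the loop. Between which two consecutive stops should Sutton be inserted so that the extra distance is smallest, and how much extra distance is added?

+25 miles — insert Sutton between Spruce and Elm.

Insertion cost between consecutive stops i–j is d(i,Sutton) + d(Sutton,j) − d(i,j):
  between Elm and Thorn: 30 + 25 − 16 = 39
  between Thorn and North: 25 + 31 − 13 = 43
  between North and Alder: 31 + 39 − 19 = 51
  between Alder and Spruce: 39 + 19 − 31 = 27
  between Spruce and Elm: 19 + 30 − 24 = 25
Cheapest insertion is between Spruce and Elm, adding 25.
New total = 103 + 25 = 128.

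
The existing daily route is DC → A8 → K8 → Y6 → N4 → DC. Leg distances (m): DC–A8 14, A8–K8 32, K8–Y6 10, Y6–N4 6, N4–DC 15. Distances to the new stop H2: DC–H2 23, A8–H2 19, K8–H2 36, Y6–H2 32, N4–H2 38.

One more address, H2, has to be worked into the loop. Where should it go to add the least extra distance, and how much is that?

+23 m — insert H2 between A8 and K8.

Insertion cost between consecutive stops i–j is d(i,H2) + d(H2,j) − d(i,j):
  between DC and A8: 23 + 19 − 14 = 28
  between A8 and K8: 19 + 36 − 32 = 23
  between K8 and Y6: 36 + 32 − 10 = 58
  between Y6 and N4: 32 + 38 − 6 = 64
  between N4 and DC: 38 + 23 − 15 = 46
Cheapest insertion is between A8 and K8, adding 23.
New total = 77 + 23 = 100.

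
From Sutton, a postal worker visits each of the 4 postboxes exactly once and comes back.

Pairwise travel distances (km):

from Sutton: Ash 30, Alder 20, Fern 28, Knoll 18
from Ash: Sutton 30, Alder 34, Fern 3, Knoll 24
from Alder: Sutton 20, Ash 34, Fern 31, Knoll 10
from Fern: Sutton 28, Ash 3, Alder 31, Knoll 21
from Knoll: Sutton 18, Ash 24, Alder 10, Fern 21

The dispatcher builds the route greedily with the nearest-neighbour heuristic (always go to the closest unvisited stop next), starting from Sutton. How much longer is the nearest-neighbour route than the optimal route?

The nearest-neighbour route is 8 km longer than optimal.

From Sutton: Knoll=18, Alder=20, Fern=28, Ash=30 → choose Knoll (18).
From Knoll: Alder=10, Fern=21, Ash=24 → choose Alder (10).
From Alder: Fern=31, Ash=34 → choose Fern (31).
From Fern: Ash=3 → choose Ash (3).
NN route Sutton → Knoll → Alder → Fern → Ash → Sutton costs 92.
Optimal: Sutton → Ash → Fern → Knoll → Alder → Sutton costs 84 (by enumerating all 12 distinct tours).
Excess = 92 − 84 = 8.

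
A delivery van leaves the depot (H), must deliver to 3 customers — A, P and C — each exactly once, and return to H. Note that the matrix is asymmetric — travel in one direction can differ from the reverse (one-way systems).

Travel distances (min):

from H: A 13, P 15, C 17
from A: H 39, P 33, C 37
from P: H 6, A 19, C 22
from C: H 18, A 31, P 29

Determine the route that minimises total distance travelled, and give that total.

H → A → P → C → H: 13+33+22+18 = 86
H → A → C → P → H: 13+37+29+6 = 85
H → P → A → C → H: 15+19+37+18 = 89
H → P → C → A → H: 15+22+31+39 = 107
H → C → A → P → H: 17+31+33+6 = 87
H → C → P → A → H: 17+29+19+39 = 104
The minimum is 85.
One optimal route: H → A → C → P → H.

85 min — the shortest possible round trip.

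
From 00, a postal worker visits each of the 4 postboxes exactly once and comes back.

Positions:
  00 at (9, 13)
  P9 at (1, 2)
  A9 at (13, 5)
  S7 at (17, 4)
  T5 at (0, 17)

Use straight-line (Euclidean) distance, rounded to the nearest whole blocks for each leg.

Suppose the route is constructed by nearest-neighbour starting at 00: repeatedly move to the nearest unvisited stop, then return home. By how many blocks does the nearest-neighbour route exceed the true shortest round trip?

Excess over optimum: 1 blocks.

00: A9=9, T5=10, S7=12, P9=14 ⇒ A9
A9: S7=4, P9=12, T5=18 ⇒ S7
S7: P9=16, T5=21 ⇒ P9
P9: T5=15 ⇒ T5
NN route 00 → A9 → S7 → P9 → T5 → 00 costs 54.
Optimal: 00 → S7 → A9 → P9 → T5 → 00 costs 53 (by enumerating all 12 distinct tours).
Excess = 54 − 53 = 1.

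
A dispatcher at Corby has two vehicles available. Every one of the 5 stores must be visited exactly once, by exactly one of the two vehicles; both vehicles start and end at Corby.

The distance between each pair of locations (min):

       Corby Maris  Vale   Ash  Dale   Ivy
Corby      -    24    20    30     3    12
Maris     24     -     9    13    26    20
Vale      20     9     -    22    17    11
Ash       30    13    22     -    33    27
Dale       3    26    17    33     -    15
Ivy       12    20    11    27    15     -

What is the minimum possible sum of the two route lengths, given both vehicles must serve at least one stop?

Minimum combined distance: 81 min.

There are 2^4 − 1 = 15 ways to divide the 5 stops into two non-empty groups. For each, the best each vehicle can do is its own shortest tour through its group:
  {Maris} + {Vale, Ash, Dale, Ivy}: 48 + 81 = 129
  {Vale} + {Maris, Ash, Dale, Ivy}: 40 + 81 = 121
  {Maris, Vale} + {Ash, Dale, Ivy}: 53 + 75 = 128
  {Ash} + {Maris, Vale, Dale, Ivy}: 60 + 61 = 121
  {Maris, Ash} + {Vale, Dale, Ivy}: 67 + 43 = 110
  {Vale, Ash} + {Maris, Dale, Ivy}: 72 + 61 = 133
  … (15 splits in total)
  {Dale} + {Maris, Vale, Ash, Ivy}: 6 + 75 = 81  ← best
Best: vehicle 1 Corby → Dale → Corby = 6; vehicle 2 Corby → Ash → Maris → Vale → Ivy → Corby = 75; combined 81.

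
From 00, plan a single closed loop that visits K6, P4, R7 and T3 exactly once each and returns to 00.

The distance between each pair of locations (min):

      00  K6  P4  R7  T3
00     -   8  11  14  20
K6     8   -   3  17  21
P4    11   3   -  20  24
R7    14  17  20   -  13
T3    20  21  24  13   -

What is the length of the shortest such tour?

Shortest round trip = 62 min.

00-K6-P4-R7-T3-00: 8+3+20+13+20 = 64
00-K6-P4-T3-R7-00: 8+3+24+13+14 = 62
00-K6-R7-P4-T3-00: 8+17+20+24+20 = 89
00-K6-R7-T3-P4-00: 8+17+13+24+11 = 73
00-K6-T3-P4-R7-00: 8+21+24+20+14 = 87
00-K6-T3-R7-P4-00: 8+21+13+20+11 = 73
00-P4-K6-R7-T3-00: 11+3+17+13+20 = 64
00-P4-K6-T3-R7-00: 11+3+21+13+14 = 62
00-P4-R7-K6-T3-00: 11+20+17+21+20 = 89
00-P4-T3-K6-R7-00: 11+24+21+17+14 = 87
00-R7-K6-P4-T3-00: 14+17+3+24+20 = 78
00-R7-P4-K6-T3-00: 14+20+3+21+20 = 78
The minimum is 62.
One optimal route: 00 → K6 → P4 → T3 → R7 → 00 (or its reverse).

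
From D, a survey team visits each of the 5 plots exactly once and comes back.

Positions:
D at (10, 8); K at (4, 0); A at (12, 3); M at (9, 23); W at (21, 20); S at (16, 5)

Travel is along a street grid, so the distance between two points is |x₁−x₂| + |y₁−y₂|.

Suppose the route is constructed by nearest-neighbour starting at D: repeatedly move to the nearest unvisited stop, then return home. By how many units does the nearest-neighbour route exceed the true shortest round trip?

From D: A=7, S=9, K=14, M=16, W=23 → choose A (7).
From A: S=6, K=11, M=23, W=26 → choose S (6).
From S: K=17, W=20, M=25 → choose K (17).
From K: M=28, W=37 → choose M (28).
From M: W=15 → choose W (15).
NN route D → A → S → K → M → W → D costs 96.
Optimal: D → K → A → S → W → M → D costs 82 (by enumerating all 60 distinct tours).
Excess = 96 − 82 = 14.

The nearest-neighbour route is 14 longer than optimal.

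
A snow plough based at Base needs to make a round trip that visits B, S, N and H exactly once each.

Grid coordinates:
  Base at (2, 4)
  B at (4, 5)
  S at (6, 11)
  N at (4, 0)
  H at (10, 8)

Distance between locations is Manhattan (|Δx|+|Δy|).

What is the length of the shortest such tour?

Minimum total distance: 38.

Base - B - S - N - H - Base: 3+8+13+14+12 = 50
Base - B - S - H - N - Base: 3+8+7+14+6 = 38
Base - B - N - S - H - Base: 3+5+13+7+12 = 40
Base - B - N - H - S - Base: 3+5+14+7+11 = 40
Base - B - H - S - N - Base: 3+9+7+13+6 = 38
Base - B - H - N - S - Base: 3+9+14+13+11 = 50
Base - S - B - N - H - Base: 11+8+5+14+12 = 50
Base - S - B - H - N - Base: 11+8+9+14+6 = 48
Base - S - N - B - H - Base: 11+13+5+9+12 = 50
Base - S - H - B - N - Base: 11+7+9+5+6 = 38
Base - N - B - S - H - Base: 6+5+8+7+12 = 38
Base - N - S - B - H - Base: 6+13+8+9+12 = 48
The minimum is 38.
One optimal route: Base → B → S → H → N → Base (or its reverse).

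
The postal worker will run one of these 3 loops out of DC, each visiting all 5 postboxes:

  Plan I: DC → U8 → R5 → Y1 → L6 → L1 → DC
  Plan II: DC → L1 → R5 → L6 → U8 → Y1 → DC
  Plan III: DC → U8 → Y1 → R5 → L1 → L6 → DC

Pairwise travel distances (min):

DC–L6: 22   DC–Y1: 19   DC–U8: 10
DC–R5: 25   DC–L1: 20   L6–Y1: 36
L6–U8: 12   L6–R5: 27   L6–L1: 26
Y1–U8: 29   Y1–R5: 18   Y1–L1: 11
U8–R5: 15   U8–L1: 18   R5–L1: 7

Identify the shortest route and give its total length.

Plan I: 10 + 15 + 18 + 36 + 26 + 20 = 125
Plan II: 20 + 7 + 27 + 12 + 29 + 19 = 114
Plan III: 10 + 29 + 18 + 7 + 26 + 22 = 112

Shortest is Plan III, total 112 min.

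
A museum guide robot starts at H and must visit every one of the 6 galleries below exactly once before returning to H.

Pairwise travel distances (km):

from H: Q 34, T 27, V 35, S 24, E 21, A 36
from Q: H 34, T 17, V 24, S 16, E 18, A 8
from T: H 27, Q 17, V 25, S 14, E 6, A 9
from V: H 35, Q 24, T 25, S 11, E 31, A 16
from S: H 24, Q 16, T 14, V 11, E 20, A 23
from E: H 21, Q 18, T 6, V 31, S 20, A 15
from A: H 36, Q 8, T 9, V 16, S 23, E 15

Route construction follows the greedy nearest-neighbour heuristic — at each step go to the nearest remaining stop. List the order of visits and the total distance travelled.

At H the remaining stops are E 21, S 24, T 27, Q 34, V 35, A 36; go to E.
At E the remaining stops are T 6, A 15, Q 18, S 20, V 31; go to T.
At T the remaining stops are A 9, S 14, Q 17, V 25; go to A.
At A the remaining stops are Q 8, V 16, S 23; go to Q.
At Q the remaining stops are S 16, V 24; go to S.
At S the remaining stops are V 11; go to V.
Return V→H: 35.
Total = 21 + 6 + 9 + 8 + 16 + 11 + 35 = 106.

106 km along H → E → T → A → Q → S → V → H.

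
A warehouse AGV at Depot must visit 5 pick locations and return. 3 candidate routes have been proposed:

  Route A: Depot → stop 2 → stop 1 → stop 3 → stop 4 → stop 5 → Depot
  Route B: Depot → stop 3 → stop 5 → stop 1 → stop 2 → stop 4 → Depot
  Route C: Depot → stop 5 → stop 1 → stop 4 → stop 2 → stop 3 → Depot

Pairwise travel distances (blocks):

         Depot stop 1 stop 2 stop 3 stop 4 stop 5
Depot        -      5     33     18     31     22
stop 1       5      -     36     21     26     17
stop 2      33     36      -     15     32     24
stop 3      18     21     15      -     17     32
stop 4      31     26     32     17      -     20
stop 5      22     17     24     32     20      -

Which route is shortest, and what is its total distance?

Route A: 33 + 36 + 21 + 17 + 20 + 22 = 149
Route B: 18 + 32 + 17 + 36 + 32 + 31 = 166
Route C: 22 + 17 + 26 + 32 + 15 + 18 = 130

Shortest is Route C, total 130 blocks.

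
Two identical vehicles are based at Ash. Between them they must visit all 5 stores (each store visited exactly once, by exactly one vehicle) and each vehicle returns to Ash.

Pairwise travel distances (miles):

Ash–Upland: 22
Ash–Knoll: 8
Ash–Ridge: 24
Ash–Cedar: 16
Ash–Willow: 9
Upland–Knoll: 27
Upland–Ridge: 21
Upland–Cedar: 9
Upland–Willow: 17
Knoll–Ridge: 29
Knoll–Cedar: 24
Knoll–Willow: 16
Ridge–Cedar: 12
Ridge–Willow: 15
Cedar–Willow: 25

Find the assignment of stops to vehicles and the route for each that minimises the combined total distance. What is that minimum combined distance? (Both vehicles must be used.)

83 miles — the smallest possible combined total.

Check every non-empty split of the stops between the two vehicles; for each half take its own optimal tour:
  {Upland} + {Knoll, Ridge, Cedar, Willow}: 44 + 67 = 111
  {Knoll} + {Upland, Ridge, Cedar, Willow}: 16 + 67 = 83
  {Upland, Knoll} + {Ridge, Cedar, Willow}: 57 + 52 = 109
  {Ridge} + {Upland, Knoll, Cedar, Willow}: 48 + 66 = 114
  {Upland, Ridge} + {Knoll, Cedar, Willow}: 67 + 65 = 132
  {Knoll, Ridge} + {Upland, Cedar, Willow}: 61 + 51 = 112
  … (15 splits in total)
Best: vehicle 1 Ash → Knoll → Ash = 16; vehicle 2 Ash → Upland → Cedar → Ridge → Willow → Ash = 67; combined 83.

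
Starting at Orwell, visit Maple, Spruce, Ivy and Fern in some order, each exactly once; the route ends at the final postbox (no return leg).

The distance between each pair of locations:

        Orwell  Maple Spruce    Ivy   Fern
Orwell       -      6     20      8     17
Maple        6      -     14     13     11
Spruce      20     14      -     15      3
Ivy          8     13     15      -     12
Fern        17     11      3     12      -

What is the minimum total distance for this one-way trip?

There are 4! = 24 possible orderings.
Orwell→Maple→Spruce→Ivy→Fern: 6+14+15+12 = 47
Orwell→Maple→Spruce→Fern→Ivy: 6+14+3+12 = 35
Orwell→Maple→Ivy→Spruce→Fern: 6+13+15+3 = 37
Orwell→Maple→Ivy→Fern→Spruce: 6+13+12+3 = 34
Orwell→Maple→Fern→Spruce→Ivy: 6+11+3+15 = 35
Orwell→Maple→Fern→Ivy→Spruce: 6+11+12+15 = 44
Orwell→Spruce→Maple→Ivy→Fern: 20+14+13+12 = 59
Orwell→Spruce→Maple→Fern→Ivy: 20+14+11+12 = 57
Orwell→Spruce→Ivy→Maple→Fern: 20+15+13+11 = 59
Orwell→Spruce→Ivy→Fern→Maple: 20+15+12+11 = 58
Orwell→Spruce→Fern→Maple→Ivy: 20+3+11+13 = 47
Orwell→Spruce→Fern→Ivy→Maple: 20+3+12+13 = 48
Orwell→Ivy→Maple→Spruce→Fern: 8+13+14+3 = 38
Orwell→Ivy→Maple→Fern→Spruce: 8+13+11+3 = 35
… (10 more)
The minimum is 34.
One shortest path: Orwell → Maple → Ivy → Fern → Spruce.

34 — the minimum one-way total.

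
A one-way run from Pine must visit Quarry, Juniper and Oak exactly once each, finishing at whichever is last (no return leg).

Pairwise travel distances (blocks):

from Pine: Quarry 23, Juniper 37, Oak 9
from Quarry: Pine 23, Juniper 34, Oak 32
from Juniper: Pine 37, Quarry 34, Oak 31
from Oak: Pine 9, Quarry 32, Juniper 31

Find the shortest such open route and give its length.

There are 3! = 6 possible orderings.
Pine → Quarry → Juniper → Oak: 23+34+31 = 88
Pine → Quarry → Oak → Juniper: 23+32+31 = 86
Pine → Juniper → Quarry → Oak: 37+34+32 = 103
Pine → Juniper → Oak → Quarry: 37+31+32 = 100
Pine → Oak → Quarry → Juniper: 9+32+34 = 75
Pine → Oak → Juniper → Quarry: 9+31+34 = 74
The minimum is 74.
One shortest path: Pine → Oak → Juniper → Quarry.

Shortest open route: 74 blocks.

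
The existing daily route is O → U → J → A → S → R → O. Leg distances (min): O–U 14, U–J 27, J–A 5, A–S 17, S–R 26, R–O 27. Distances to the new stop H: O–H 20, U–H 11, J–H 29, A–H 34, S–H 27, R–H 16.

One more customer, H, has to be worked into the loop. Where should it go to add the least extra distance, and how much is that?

Adding 9 min by placing H on the R–O leg.

Insertion cost between consecutive stops i–j is d(i,H) + d(H,j) − d(i,j):
  between O and U: 20 + 11 − 14 = 17
  between U and J: 11 + 29 − 27 = 13
  between J and A: 29 + 34 − 5 = 58
  between A and S: 34 + 27 − 17 = 44
  between S and R: 27 + 16 − 26 = 17
  between R and O: 16 + 20 − 27 = 9
Cheapest insertion is between R and O, adding 9.
New total = 116 + 9 = 125.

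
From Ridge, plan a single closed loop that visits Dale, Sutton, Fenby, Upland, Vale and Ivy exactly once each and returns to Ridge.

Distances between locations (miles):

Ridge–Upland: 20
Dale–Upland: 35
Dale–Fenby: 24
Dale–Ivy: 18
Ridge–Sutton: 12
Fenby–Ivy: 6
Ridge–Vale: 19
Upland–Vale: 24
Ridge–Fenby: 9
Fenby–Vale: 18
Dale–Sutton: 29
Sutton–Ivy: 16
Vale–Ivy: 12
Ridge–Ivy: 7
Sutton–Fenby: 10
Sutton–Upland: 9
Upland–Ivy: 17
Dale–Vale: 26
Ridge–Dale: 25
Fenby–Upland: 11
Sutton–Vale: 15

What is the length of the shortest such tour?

With 6 stops there are 6!/2 = 360 distinct round trips (a route and its reverse cost the same).
Ridge - Dale - Sutton - Fenby - Upland - Vale - Ivy - Ridge: 25+29+10+11+24+12+7 = 118
Ridge - Dale - Sutton - Fenby - Upland - Ivy - Vale - Ridge: 25+29+10+11+17+12+19 = 123
Ridge - Dale - Sutton - Fenby - Vale - Upland - Ivy - Ridge: 25+29+10+18+24+17+7 = 130
Ridge - Dale - Sutton - Fenby - Vale - Ivy - Upland - Ridge: 25+29+10+18+12+17+20 = 131
Ridge - Dale - Sutton - Fenby - Ivy - Upland - Vale - Ridge: 25+29+10+6+17+24+19 = 130
Ridge - Dale - Sutton - Fenby - Ivy - Vale - Upland - Ridge: 25+29+10+6+12+24+20 = 126
Ridge - Dale - Sutton - Upland - Fenby - Vale - Ivy - Ridge: 25+29+9+11+18+12+7 = 111
Ridge - Dale - Sutton - Upland - Fenby - Ivy - Vale - Ridge: 25+29+9+11+6+12+19 = 111
… (352 more)
Ridge - Fenby - Upland - Sutton - Vale - Dale - Ivy - Ridge: 9+11+9+15+26+18+7 = 95  ← best
The minimum is 95.
One optimal route: Ridge → Fenby → Upland → Sutton → Vale → Dale → Ivy → Ridge (or its reverse).

Shortest round trip = 95 miles.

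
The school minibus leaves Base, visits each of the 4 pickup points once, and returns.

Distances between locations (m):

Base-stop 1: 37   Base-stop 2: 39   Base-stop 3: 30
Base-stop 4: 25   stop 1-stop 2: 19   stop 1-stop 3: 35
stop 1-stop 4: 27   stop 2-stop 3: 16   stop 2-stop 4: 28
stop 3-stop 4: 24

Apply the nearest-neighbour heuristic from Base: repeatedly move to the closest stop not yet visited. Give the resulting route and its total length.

Total distance 121 m via the nearest-neighbour route Base → stop 4 → stop 3 → stop 2 → stop 1 → Base.

From Base: distances to unvisited — stop 4=25, stop 3=30, stop 1=37, stop 2=39. Nearest is stop 4 (25).
From stop 4: distances to unvisited — stop 3=24, stop 1=27, stop 2=28. Nearest is stop 3 (24).
From stop 3: distances to unvisited — stop 2=16, stop 1=35. Nearest is stop 2 (16).
From stop 2: distances to unvisited — stop 1=19. Nearest is stop 1 (19).
Return stop 1→Base: 37.
Total = 25 + 24 + 16 + 19 + 37 = 121.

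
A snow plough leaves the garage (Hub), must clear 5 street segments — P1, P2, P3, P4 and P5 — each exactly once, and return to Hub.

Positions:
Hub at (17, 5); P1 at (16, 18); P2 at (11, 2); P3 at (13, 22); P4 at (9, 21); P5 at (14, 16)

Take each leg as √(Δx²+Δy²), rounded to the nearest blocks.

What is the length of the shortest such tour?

Shortest round trip = 49 blocks.

There are 60 distinct closed tours to check (reversals are equivalent).
Hub → P1 → P2 → P3 → P4 → P5 → Hub: 13+17+20+4+7+11 = 72
Hub → P1 → P2 → P3 → P5 → P4 → Hub: 13+17+20+6+7+18 = 81
Hub → P1 → P2 → P4 → P3 → P5 → Hub: 13+17+19+4+6+11 = 70
Hub → P1 → P2 → P4 → P5 → P3 → Hub: 13+17+19+7+6+17 = 79
Hub → P1 → P2 → P5 → P3 → P4 → Hub: 13+17+14+6+4+18 = 72
Hub → P1 → P2 → P5 → P4 → P3 → Hub: 13+17+14+7+4+17 = 72
Hub → P1 → P3 → P2 → P4 → P5 → Hub: 13+5+20+19+7+11 = 75
Hub → P1 → P3 → P2 → P5 → P4 → Hub: 13+5+20+14+7+18 = 77
Hub → P1 → P3 → P4 → P2 → P5 → Hub: 13+5+4+19+14+11 = 66
Hub → P1 → P3 → P4 → P5 → P2 → Hub: 13+5+4+7+14+7 = 50
Hub → P1 → P3 → P5 → P2 → P4 → Hub: 13+5+6+14+19+18 = 75
Hub → P1 → P3 → P5 → P4 → P2 → Hub: 13+5+6+7+19+7 = 57
Hub → P1 → P4 → P2 → P3 → P5 → Hub: 13+8+19+20+6+11 = 77
Hub → P1 → P4 → P2 → P5 → P3 → Hub: 13+8+19+14+6+17 = 77
… (46 more)
Hub → P2 → P4 → P3 → P1 → P5 → Hub: 7+19+4+5+3+11 = 49  ← best
The minimum is 49.
One optimal route: Hub → P2 → P4 → P3 → P1 → P5 → Hub (or its reverse).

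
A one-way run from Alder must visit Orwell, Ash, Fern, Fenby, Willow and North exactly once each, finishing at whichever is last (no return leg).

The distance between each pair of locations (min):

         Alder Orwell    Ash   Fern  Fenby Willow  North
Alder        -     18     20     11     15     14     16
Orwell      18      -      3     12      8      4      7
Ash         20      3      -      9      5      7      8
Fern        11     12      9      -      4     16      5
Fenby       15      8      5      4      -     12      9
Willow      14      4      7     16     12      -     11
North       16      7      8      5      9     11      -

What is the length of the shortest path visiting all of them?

There are 6! = 720 possible orderings.
Alder→Orwell→Ash→Fern→Fenby→Willow→North: 18+3+9+4+12+11 = 57
Alder→Orwell→Ash→Fern→Fenby→North→Willow: 18+3+9+4+9+11 = 54
Alder→Orwell→Ash→Fern→Willow→Fenby→North: 18+3+9+16+12+9 = 67
Alder→Orwell→Ash→Fern→Willow→North→Fenby: 18+3+9+16+11+9 = 66
Alder→Orwell→Ash→Fern→North→Fenby→Willow: 18+3+9+5+9+12 = 56
Alder→Orwell→Ash→Fern→North→Willow→Fenby: 18+3+9+5+11+12 = 58
Alder→Orwell→Ash→Fenby→Fern→Willow→North: 18+3+5+4+16+11 = 57
Alder→Orwell→Ash→Fenby→Fern→North→Willow: 18+3+5+4+5+11 = 46
… (712 more)
Alder→Willow→Orwell→Ash→Fenby→Fern→North: 14+4+3+5+4+5 = 35  ← best
The minimum is 35.
One shortest path: Alder → Willow → Orwell → Ash → Fenby → Fern → North.

35 min — the minimum one-way total.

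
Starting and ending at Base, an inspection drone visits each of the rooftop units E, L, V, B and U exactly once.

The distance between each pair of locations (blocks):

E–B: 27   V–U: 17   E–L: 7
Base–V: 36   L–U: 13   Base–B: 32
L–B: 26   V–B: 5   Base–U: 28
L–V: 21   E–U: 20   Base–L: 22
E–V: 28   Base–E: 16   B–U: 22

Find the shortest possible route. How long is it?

Base → E → L → V → B → U → Base: 16+7+21+5+22+28 = 99
Base → E → L → V → U → B → Base: 16+7+21+17+22+32 = 115
Base → E → L → B → V → U → Base: 16+7+26+5+17+28 = 99
Base → E → L → B → U → V → Base: 16+7+26+22+17+36 = 124
Base → E → L → U → V → B → Base: 16+7+13+17+5+32 = 90
Base → E → L → U → B → V → Base: 16+7+13+22+5+36 = 99
Base → E → V → L → B → U → Base: 16+28+21+26+22+28 = 141
Base → E → V → L → U → B → Base: 16+28+21+13+22+32 = 132
Base → E → V → B → L → U → Base: 16+28+5+26+13+28 = 116
Base → E → V → B → U → L → Base: 16+28+5+22+13+22 = 106
Base → E → V → U → L → B → Base: 16+28+17+13+26+32 = 132
Base → E → V → U → B → L → Base: 16+28+17+22+26+22 = 131
Base → E → B → L → V → U → Base: 16+27+26+21+17+28 = 135
Base → E → B → L → U → V → Base: 16+27+26+13+17+36 = 135
… (46 more)
The minimum is 90.
One optimal route: Base → E → L → U → V → B → Base (or its reverse).

90 blocks — the shortest possible round trip.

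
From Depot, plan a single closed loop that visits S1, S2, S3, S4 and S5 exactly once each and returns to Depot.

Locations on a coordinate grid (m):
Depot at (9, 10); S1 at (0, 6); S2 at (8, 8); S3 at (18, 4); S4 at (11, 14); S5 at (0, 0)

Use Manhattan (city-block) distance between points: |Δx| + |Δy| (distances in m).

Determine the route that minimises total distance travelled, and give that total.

Shortest round trip = 64 m.

There are 60 distinct closed tours to check (reversals are equivalent).
Depot→S1→S2→S3→S4→S5→Depot: 13+10+14+17+25+19 = 98
Depot→S1→S2→S3→S5→S4→Depot: 13+10+14+22+25+6 = 90
Depot→S1→S2→S4→S3→S5→Depot: 13+10+9+17+22+19 = 90
Depot→S1→S2→S4→S5→S3→Depot: 13+10+9+25+22+15 = 94
Depot→S1→S2→S5→S3→S4→Depot: 13+10+16+22+17+6 = 84
Depot→S1→S2→S5→S4→S3→Depot: 13+10+16+25+17+15 = 96
Depot→S1→S3→S2→S4→S5→Depot: 13+20+14+9+25+19 = 100
Depot→S1→S3→S2→S5→S4→Depot: 13+20+14+16+25+6 = 94
Depot→S1→S3→S4→S2→S5→Depot: 13+20+17+9+16+19 = 94
Depot→S1→S3→S4→S5→S2→Depot: 13+20+17+25+16+3 = 94
Depot→S1→S3→S5→S2→S4→Depot: 13+20+22+16+9+6 = 86
Depot→S1→S3→S5→S4→S2→Depot: 13+20+22+25+9+3 = 92
Depot→S1→S4→S2→S3→S5→Depot: 13+19+9+14+22+19 = 96
Depot→S1→S4→S2→S5→S3→Depot: 13+19+9+16+22+15 = 94
… (46 more)
Depot→S2→S1→S5→S3→S4→Depot: 3+10+6+22+17+6 = 64  ← best
The minimum is 64.
One optimal route: Depot → S2 → S1 → S5 → S3 → S4 → Depot (or its reverse).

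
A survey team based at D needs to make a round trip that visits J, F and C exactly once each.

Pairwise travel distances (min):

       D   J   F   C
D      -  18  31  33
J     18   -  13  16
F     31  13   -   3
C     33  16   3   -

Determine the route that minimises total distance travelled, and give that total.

There are 3 distinct closed tours to check (reversals are equivalent).
D - J - F - C - D: 18+13+3+33 = 67
D - J - C - F - D: 18+16+3+31 = 68
D - F - J - C - D: 31+13+16+33 = 93
The minimum is 67.
One optimal route: D → J → F → C → D (or its reverse).

Minimum total distance: 67 min.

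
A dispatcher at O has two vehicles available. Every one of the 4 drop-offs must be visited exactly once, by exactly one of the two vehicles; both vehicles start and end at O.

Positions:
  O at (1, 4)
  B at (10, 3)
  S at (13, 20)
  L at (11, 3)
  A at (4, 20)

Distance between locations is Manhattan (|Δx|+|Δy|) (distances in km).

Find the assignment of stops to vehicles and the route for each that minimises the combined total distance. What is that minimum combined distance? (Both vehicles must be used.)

Check every non-empty split of the stops between the two vehicles; for each half take its own optimal tour:
  {B} + {S, L, A}: 20 + 58 = 78
  {S} + {B, L, A}: 56 + 54 = 110
  {B, S} + {L, A}: 58 + 54 = 112
  {L} + {B, S, A}: 22 + 58 = 80
  {B, L} + {S, A}: 22 + 56 = 78
  {S, L} + {B, A}: 58 + 52 = 110
  … (7 splits in total)
Best: vehicle 1 O → B → O = 20; vehicle 2 O → L → S → A → O = 58; combined 78.

78 km — the smallest possible combined total.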